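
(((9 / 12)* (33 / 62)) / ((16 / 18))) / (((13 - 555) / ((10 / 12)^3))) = -4125 / 8602624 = -0.00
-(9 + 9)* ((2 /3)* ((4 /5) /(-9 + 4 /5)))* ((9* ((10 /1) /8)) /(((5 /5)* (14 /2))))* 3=1620 /287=5.64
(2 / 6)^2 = 1 / 9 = 0.11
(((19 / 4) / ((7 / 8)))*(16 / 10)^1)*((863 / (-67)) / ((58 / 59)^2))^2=171468061857571 / 111124454315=1543.03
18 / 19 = 0.95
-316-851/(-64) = -19373/64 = -302.70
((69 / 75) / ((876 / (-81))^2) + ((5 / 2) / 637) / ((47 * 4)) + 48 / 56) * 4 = 55204438663 / 15954493100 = 3.46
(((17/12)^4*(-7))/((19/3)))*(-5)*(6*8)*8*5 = 14616175/342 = 42737.35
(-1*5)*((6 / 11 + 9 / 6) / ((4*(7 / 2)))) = -225 / 308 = -0.73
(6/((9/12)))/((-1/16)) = -128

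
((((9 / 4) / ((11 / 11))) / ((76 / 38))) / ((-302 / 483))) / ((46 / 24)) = -567 / 604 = -0.94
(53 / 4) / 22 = 53 / 88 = 0.60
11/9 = 1.22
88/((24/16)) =176/3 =58.67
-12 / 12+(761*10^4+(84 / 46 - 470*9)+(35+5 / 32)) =5597873203 / 736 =7605805.98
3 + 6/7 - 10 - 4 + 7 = -22/7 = -3.14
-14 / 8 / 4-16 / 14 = -177 / 112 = -1.58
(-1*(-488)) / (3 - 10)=-488 / 7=-69.71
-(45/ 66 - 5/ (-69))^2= -1311025/ 2304324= -0.57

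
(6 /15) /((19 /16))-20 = -1868 /95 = -19.66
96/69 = 32/23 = 1.39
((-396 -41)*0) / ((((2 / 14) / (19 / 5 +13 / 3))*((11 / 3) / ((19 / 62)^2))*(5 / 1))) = 0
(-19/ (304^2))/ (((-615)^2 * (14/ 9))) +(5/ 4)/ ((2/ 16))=28617343999/ 2861734400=10.00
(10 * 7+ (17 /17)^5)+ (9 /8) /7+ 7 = 4377 /56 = 78.16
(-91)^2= 8281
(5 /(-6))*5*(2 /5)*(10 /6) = -25 /9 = -2.78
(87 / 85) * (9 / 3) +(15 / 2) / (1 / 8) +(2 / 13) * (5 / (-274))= 63.07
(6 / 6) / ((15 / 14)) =14 / 15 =0.93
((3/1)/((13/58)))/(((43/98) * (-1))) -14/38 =-30.87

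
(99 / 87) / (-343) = -33 / 9947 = -0.00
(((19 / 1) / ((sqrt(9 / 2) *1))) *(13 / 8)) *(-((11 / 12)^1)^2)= -29887 *sqrt(2) / 3456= -12.23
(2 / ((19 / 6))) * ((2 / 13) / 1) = 0.10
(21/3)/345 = 7/345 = 0.02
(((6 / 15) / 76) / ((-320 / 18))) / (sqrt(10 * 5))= -9 * sqrt(2) / 304000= -0.00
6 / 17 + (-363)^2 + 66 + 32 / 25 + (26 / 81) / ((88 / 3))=66564321497 / 504900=131836.64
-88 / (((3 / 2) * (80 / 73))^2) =-58619 / 1800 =-32.57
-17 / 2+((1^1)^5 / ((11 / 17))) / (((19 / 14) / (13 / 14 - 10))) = -7871 / 418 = -18.83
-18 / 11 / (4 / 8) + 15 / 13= -2.12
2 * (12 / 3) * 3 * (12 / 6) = 48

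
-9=-9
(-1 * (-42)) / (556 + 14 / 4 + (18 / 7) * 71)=196 / 3463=0.06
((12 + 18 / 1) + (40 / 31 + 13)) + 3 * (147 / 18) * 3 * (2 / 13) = 55.60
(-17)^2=289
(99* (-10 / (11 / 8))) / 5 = -144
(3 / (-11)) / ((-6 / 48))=24 / 11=2.18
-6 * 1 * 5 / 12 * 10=-25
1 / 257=0.00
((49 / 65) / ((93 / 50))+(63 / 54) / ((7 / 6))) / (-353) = -1699 / 426777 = -0.00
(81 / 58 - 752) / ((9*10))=-8707 / 1044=-8.34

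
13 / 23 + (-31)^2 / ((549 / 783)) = 1923754 / 1403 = 1371.17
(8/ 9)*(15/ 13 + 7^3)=35792/ 117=305.91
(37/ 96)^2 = 1369/ 9216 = 0.15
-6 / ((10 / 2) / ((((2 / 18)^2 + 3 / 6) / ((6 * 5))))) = -83 / 4050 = -0.02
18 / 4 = 4.50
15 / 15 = 1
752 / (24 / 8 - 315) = -2.41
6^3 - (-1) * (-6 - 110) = 100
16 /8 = 2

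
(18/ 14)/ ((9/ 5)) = 5/ 7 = 0.71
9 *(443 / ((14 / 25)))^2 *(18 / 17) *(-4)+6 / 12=-39740421667 / 1666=-23853794.52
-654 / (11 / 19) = -12426 / 11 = -1129.64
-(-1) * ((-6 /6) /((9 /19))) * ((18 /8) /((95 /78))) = -39 /10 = -3.90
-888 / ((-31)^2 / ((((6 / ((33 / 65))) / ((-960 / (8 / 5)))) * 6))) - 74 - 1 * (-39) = -34.89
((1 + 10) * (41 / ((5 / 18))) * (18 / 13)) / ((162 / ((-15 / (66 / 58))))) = -2378 / 13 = -182.92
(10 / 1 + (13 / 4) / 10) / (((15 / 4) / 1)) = 413 / 150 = 2.75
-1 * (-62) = 62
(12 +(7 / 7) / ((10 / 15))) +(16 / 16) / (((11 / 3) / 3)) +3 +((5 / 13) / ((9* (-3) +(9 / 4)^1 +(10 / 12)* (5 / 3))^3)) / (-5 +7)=2946157342833 / 170119469806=17.32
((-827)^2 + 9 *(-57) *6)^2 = 463558084201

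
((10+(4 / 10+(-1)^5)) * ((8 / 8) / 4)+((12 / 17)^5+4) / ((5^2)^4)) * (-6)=-3128136680949 / 221852656250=-14.10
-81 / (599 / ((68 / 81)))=-0.11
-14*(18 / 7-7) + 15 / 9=191 / 3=63.67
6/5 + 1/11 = 71/55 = 1.29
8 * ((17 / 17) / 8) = 1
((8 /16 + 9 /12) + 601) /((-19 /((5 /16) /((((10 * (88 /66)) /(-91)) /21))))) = 13810797 /9728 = 1419.70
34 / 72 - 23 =-811 / 36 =-22.53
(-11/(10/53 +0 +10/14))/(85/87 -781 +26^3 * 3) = -355047/1514023790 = -0.00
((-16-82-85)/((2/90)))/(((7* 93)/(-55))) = 150975/217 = 695.74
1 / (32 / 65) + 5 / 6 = 275 / 96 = 2.86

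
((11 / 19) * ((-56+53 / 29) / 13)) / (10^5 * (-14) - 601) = 17281 / 10032504963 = 0.00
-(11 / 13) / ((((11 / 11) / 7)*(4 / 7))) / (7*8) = -77 / 416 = -0.19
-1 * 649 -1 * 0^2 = -649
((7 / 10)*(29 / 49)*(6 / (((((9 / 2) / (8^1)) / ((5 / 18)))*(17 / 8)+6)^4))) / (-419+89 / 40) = -2432696320000 / 4596361998629487219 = -0.00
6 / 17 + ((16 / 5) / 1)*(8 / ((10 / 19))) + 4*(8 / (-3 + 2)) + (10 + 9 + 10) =19547 / 425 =45.99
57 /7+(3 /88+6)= 8733 /616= 14.18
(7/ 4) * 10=17.50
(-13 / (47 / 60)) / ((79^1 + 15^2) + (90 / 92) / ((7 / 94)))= -125580 / 2399773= -0.05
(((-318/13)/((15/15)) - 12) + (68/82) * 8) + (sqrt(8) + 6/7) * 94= 189326/3731 + 188 * sqrt(2)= 316.62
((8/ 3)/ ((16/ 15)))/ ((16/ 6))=15/ 16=0.94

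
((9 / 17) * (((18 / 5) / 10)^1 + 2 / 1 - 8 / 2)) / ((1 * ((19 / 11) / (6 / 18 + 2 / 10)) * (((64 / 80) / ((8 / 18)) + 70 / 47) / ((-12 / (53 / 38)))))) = 12209472 / 17411825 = 0.70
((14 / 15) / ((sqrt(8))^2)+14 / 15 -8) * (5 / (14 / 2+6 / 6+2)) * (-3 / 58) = 417 / 2320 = 0.18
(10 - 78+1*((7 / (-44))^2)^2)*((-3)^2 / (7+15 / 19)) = -43582449717 / 554718208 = -78.57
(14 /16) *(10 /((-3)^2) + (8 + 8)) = 539 /36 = 14.97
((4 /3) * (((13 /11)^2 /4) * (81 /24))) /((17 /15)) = 22815 /16456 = 1.39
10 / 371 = 0.03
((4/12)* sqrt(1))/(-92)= -0.00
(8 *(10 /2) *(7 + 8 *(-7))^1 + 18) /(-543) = 1942 /543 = 3.58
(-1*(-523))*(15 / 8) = 7845 / 8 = 980.62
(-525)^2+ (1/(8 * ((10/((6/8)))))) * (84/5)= 110250063/400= 275625.16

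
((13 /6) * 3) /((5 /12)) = 78 /5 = 15.60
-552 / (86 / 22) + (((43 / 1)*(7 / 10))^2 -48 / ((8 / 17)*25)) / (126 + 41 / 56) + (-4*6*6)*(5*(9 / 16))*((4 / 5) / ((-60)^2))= -17424937 / 129860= -134.18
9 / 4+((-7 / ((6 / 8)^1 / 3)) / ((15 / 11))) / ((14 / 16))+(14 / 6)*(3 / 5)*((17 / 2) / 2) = -229 / 15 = -15.27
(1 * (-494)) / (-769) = 0.64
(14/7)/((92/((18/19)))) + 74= 32347/437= 74.02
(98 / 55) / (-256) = -49 / 7040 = -0.01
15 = 15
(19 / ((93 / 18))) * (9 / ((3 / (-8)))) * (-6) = 529.55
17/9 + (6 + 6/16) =595/72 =8.26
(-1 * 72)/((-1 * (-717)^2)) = 8/57121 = 0.00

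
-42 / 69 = -0.61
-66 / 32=-33 / 16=-2.06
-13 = -13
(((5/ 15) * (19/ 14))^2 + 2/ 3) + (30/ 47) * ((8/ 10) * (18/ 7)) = 181103/ 82908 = 2.18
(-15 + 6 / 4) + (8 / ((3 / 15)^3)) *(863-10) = 1705973 / 2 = 852986.50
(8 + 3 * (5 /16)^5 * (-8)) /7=1.13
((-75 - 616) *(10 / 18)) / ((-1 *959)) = 3455 / 8631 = 0.40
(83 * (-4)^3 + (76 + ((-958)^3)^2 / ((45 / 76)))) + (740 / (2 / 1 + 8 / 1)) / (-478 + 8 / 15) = 210383156969943102387869 / 161145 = 1305551875453430775.93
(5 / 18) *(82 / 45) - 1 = -0.49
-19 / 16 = -1.19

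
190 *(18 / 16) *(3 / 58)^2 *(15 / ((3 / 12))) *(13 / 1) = 1500525 / 3364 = 446.05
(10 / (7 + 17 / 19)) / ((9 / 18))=38 / 15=2.53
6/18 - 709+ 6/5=-10612/15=-707.47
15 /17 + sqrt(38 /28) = 2.05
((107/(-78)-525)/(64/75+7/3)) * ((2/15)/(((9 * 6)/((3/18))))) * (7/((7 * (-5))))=41057/3020004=0.01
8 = 8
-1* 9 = -9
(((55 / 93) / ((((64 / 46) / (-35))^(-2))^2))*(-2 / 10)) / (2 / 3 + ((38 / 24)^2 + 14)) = -553648128 / 32193584281114375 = -0.00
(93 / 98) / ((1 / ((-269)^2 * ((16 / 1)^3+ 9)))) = 27624897165 / 98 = 281886705.77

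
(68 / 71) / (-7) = -68 / 497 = -0.14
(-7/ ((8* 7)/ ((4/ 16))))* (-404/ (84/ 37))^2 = -989.60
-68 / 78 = -34 / 39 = -0.87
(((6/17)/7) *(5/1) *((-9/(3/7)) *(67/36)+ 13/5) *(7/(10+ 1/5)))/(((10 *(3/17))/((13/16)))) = -28457/9792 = -2.91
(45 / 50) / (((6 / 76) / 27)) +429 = 3684 / 5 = 736.80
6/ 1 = 6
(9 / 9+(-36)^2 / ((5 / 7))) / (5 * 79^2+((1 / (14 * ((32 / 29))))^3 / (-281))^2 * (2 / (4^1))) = 11589189250316493459030016 / 199207144737317496853719805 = 0.06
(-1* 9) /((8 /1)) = -9 /8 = -1.12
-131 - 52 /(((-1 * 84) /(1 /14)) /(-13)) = -38683 /294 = -131.57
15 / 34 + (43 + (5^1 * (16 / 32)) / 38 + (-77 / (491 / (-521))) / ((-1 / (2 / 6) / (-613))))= 31855302335 / 1903116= 16738.50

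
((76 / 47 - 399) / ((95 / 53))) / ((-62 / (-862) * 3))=-22454669 / 21855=-1027.44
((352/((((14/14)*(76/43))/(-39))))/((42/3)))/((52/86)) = -122034/133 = -917.55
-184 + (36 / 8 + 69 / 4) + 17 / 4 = -158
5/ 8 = 0.62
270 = 270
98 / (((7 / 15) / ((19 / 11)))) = 3990 / 11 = 362.73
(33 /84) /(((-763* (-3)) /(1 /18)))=11 /1153656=0.00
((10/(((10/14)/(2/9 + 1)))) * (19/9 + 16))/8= 12551/324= 38.74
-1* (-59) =59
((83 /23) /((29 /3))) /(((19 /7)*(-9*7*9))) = -83 /342171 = -0.00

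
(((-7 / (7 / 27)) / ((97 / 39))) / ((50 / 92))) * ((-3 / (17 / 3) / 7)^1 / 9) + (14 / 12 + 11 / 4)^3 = 30044423089 / 498657600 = 60.25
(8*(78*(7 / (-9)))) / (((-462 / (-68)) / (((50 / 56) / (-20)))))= 2210 / 693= 3.19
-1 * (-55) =55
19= 19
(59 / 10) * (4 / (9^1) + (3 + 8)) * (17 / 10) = 103309 / 900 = 114.79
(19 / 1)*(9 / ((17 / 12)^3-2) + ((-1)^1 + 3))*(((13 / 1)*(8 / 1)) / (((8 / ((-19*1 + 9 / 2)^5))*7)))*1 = -6682388766157 / 23312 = -286650170.13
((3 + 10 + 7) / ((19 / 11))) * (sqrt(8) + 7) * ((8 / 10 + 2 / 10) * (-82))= -126280 / 19 - 36080 * sqrt(2) / 19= -9331.83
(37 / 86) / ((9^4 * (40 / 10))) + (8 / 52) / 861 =1642703 / 8420807304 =0.00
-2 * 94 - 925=-1113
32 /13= 2.46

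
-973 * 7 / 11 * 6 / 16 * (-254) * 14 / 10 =18164937 / 220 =82567.90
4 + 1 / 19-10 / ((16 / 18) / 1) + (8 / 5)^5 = 780993 / 237500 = 3.29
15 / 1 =15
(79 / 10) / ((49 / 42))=6.77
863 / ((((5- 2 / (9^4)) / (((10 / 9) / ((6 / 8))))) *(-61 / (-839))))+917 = 8872735451 / 2000983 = 4434.19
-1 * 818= -818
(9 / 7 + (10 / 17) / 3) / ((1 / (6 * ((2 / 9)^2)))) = 4232 / 9639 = 0.44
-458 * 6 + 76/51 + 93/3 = -138491/51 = -2715.51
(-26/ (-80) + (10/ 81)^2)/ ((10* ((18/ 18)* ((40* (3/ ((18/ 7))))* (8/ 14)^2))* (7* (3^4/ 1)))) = 89293/ 22674816000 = 0.00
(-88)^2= 7744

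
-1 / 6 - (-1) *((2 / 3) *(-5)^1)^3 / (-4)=491 / 54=9.09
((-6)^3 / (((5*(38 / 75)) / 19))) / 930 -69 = -2193 / 31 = -70.74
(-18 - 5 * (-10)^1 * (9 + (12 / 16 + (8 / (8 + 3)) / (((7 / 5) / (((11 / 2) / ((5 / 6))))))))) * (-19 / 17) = -170487 / 238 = -716.33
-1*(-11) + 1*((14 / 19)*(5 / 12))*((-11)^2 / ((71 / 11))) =135619 / 8094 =16.76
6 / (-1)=-6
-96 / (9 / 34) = -1088 / 3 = -362.67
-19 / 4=-4.75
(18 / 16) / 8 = 9 / 64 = 0.14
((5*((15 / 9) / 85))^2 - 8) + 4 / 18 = -2245 / 289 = -7.77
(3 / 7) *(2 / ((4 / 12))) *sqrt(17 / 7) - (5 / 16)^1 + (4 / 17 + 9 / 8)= 285 / 272 + 18 *sqrt(119) / 49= 5.06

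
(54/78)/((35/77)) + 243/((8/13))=206127/520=396.40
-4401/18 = -489/2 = -244.50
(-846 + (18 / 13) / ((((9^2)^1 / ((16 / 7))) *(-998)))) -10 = -349830952 / 408681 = -856.00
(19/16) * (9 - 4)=95/16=5.94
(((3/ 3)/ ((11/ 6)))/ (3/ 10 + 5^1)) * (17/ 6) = 170/ 583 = 0.29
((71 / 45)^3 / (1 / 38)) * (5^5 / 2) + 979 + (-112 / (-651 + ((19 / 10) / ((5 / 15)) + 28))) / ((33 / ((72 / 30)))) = 11592496963832 / 49501287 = 234185.77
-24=-24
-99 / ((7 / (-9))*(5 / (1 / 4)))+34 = 5651 / 140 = 40.36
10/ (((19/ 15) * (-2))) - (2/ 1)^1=-113/ 19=-5.95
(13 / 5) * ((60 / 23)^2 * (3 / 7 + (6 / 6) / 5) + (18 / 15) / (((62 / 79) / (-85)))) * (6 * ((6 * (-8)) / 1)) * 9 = 486177580512 / 573965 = 847050.92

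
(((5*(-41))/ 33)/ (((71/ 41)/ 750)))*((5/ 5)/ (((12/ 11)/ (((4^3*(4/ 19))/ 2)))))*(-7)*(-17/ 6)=-4000780000/ 12141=-329526.40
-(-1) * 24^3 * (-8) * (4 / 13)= -442368 / 13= -34028.31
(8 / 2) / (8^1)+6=13 / 2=6.50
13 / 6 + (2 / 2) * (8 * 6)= 50.17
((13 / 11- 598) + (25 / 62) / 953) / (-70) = 77579863 / 9099244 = 8.53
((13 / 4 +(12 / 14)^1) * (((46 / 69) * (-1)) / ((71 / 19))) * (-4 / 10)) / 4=437 / 5964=0.07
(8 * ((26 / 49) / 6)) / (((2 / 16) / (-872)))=-725504 / 147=-4935.40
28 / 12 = 7 / 3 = 2.33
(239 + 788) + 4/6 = 3083/3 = 1027.67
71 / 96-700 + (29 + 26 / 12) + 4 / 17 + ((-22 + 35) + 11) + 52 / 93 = -643.30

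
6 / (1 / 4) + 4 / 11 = 24.36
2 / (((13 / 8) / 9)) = 144 / 13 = 11.08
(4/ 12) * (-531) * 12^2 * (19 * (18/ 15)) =-2905632/ 5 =-581126.40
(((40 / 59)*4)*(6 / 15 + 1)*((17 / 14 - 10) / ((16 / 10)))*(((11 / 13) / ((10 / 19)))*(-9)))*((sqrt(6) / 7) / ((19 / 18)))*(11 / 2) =1205523*sqrt(6) / 5369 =549.99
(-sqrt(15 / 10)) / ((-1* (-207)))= -sqrt(6) / 414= -0.01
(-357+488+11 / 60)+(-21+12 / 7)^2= 1479179 / 2940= 503.12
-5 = -5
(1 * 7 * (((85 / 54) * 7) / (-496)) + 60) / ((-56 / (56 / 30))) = -320575 / 160704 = -1.99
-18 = -18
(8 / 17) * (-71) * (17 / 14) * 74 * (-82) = 246187.43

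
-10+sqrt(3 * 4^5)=45.43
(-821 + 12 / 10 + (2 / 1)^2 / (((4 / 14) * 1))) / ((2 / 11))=-44319 / 10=-4431.90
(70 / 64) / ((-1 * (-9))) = 35 / 288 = 0.12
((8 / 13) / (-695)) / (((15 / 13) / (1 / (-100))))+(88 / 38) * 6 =68805038 / 4951875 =13.89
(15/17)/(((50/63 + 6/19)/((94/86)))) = 843885/970768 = 0.87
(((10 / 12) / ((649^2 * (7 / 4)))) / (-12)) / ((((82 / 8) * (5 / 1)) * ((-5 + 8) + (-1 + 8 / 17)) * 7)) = -17 / 159930440901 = -0.00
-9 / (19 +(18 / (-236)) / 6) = -2124 / 4481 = -0.47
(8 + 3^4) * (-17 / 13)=-1513 / 13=-116.38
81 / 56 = 1.45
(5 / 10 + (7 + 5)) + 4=33 / 2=16.50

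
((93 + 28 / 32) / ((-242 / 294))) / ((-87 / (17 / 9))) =625583 / 252648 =2.48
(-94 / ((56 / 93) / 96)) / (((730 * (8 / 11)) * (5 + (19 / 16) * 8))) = -144243 / 74095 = -1.95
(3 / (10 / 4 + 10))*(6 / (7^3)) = 36 / 8575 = 0.00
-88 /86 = -1.02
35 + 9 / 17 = 604 / 17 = 35.53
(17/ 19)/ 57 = 17/ 1083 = 0.02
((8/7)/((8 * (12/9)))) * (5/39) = 0.01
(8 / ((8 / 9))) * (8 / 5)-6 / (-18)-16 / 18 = 623 / 45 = 13.84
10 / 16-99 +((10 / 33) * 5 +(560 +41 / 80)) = 1224043 / 2640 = 463.65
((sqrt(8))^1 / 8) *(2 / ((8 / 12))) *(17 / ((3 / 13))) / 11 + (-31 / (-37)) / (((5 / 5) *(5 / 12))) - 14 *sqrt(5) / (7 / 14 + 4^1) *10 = -280 *sqrt(5) / 9 + 372 / 185 + 221 *sqrt(2) / 44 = -60.45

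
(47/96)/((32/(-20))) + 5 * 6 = 22805/768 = 29.69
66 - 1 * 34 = 32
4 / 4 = 1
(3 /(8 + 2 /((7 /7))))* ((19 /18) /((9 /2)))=19 /270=0.07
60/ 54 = 10/ 9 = 1.11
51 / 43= 1.19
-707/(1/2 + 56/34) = -24038/73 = -329.29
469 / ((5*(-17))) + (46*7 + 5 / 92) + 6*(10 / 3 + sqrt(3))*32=192*sqrt(3) + 7480117 / 7820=1289.09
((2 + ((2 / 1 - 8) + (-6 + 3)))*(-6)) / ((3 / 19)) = 266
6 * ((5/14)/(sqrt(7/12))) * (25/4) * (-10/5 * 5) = -1875 * sqrt(21)/49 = -175.35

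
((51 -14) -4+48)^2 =6561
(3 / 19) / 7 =3 / 133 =0.02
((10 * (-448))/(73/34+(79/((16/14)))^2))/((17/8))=-0.44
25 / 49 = 0.51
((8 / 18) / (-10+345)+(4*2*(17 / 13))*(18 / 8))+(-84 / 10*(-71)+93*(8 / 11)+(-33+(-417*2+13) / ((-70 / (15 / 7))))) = 5743839833 / 8450442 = 679.71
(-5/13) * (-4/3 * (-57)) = -380/13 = -29.23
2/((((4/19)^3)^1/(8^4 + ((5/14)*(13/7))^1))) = 2753703307/3136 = 878094.17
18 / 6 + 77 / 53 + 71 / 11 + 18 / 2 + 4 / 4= 12189 / 583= 20.91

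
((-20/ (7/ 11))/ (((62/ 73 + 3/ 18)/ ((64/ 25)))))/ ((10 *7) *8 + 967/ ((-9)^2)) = -99906048/ 721543025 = -0.14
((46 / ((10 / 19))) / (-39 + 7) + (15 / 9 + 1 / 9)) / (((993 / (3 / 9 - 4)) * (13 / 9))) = 15103 / 6196320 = 0.00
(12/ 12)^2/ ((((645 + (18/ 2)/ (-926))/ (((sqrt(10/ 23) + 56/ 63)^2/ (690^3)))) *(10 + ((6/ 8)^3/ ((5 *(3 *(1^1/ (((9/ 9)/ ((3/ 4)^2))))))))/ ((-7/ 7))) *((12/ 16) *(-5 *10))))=-301876/ 19484110891483048125 - 14816 *sqrt(230)/ 15154308471153481875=-0.00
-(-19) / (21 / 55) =1045 / 21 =49.76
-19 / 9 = -2.11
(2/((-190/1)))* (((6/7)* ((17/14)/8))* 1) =-0.00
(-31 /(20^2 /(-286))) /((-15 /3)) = -4433 /1000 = -4.43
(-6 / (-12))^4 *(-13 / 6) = -13 / 96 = -0.14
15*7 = 105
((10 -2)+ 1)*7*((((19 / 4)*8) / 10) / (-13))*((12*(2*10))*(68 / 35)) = -558144 / 65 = -8586.83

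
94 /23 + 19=531 /23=23.09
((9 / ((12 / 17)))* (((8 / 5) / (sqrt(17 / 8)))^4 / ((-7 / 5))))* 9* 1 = -1769472 / 14875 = -118.96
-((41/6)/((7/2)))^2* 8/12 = -3362/1323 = -2.54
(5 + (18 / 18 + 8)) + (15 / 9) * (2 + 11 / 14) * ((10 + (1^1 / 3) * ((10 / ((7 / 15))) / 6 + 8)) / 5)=2633 / 98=26.87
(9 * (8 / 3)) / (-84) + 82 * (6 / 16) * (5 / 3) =50.96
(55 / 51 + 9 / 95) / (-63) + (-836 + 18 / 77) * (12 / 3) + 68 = -10996371424 / 3357585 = -3275.08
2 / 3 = 0.67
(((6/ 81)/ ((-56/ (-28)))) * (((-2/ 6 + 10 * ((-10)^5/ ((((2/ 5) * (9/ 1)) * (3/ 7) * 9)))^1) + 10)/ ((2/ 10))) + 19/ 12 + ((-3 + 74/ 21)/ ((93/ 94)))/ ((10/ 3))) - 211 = -385657589119/ 28474740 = -13543.85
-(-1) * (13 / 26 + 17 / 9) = 43 / 18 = 2.39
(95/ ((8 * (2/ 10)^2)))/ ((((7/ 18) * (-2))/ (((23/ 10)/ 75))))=-1311/ 112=-11.71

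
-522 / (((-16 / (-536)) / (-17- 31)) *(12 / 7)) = 489636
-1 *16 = -16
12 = 12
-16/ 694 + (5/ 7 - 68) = -67.31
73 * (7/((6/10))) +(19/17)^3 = 12573292/14739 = 853.06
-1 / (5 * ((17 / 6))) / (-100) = 3 / 4250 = 0.00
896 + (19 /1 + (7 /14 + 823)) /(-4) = 685.38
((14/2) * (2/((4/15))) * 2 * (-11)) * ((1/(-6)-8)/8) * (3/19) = 56595/304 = 186.17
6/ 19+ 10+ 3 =253/ 19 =13.32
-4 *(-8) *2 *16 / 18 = 512 / 9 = 56.89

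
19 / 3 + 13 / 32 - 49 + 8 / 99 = -133625 / 3168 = -42.18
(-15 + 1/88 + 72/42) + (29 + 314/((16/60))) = 735027/616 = 1193.23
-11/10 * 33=-363/10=-36.30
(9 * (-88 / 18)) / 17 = -44 / 17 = -2.59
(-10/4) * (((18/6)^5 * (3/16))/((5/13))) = -9477/32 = -296.16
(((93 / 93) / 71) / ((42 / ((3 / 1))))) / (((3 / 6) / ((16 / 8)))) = 2 / 497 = 0.00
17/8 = 2.12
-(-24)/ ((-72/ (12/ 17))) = -4/ 17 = -0.24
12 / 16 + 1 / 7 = 25 / 28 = 0.89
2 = 2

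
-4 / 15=-0.27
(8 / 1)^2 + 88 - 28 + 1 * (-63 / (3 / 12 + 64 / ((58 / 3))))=6272 / 59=106.31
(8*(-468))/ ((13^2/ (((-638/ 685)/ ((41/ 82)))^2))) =-468914688/ 6099925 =-76.87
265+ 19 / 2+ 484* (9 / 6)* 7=10713 / 2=5356.50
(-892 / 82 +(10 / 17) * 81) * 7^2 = 1801.68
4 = 4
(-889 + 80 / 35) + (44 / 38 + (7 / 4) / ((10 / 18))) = -2347201 / 2660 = -882.41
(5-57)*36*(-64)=119808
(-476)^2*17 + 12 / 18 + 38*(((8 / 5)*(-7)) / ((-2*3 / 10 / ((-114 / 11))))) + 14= 126867028 / 33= 3844455.39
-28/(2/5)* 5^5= -218750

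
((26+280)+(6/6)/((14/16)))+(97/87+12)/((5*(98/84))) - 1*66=247042/1015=243.39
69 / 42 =23 / 14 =1.64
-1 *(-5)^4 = -625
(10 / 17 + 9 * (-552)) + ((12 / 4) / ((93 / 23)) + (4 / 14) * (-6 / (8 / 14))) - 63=-2652217 / 527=-5032.67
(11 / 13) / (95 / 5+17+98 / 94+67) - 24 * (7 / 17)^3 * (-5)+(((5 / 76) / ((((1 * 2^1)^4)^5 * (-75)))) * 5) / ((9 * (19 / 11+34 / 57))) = 24008204519668124047 / 2862923154425118720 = 8.39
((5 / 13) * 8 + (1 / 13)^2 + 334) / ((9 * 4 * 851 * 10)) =18989 / 17258280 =0.00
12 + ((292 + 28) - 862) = -530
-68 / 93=-0.73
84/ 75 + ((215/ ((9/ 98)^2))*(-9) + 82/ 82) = -51621023/ 225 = -229426.77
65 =65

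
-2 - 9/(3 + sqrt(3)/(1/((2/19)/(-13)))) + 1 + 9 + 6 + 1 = 2196264/183023 - 1482* sqrt(3)/183023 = 11.99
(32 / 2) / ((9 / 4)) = 64 / 9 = 7.11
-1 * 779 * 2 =-1558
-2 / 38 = -1 / 19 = -0.05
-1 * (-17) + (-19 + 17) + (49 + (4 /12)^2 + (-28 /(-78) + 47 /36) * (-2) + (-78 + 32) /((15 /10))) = 783 /26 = 30.12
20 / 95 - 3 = -53 / 19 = -2.79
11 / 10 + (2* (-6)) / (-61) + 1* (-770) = -468909 / 610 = -768.70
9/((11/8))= 6.55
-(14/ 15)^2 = -196/ 225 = -0.87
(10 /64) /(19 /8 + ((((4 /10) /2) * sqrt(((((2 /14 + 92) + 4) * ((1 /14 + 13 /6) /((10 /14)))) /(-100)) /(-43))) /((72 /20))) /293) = 74566134208125 /1133405239457404 - 65925 * sqrt(142813965) /566702619728702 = 0.07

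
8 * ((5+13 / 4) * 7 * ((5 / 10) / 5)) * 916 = 211596 / 5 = 42319.20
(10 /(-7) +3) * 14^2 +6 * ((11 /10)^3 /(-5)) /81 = 20788669 /67500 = 307.98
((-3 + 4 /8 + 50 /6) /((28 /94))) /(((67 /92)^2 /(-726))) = -120336920 /4489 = -26807.07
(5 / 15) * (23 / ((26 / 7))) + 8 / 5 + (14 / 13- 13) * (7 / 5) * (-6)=40489 / 390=103.82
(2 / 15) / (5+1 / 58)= 116 / 4365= 0.03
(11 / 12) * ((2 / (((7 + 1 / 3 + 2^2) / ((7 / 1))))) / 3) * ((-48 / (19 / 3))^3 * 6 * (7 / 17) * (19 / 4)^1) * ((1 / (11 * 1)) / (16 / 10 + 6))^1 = -45722880 / 1982251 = -23.07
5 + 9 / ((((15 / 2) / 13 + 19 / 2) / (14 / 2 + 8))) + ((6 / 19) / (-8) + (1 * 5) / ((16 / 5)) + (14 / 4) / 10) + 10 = 6027357 / 199120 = 30.27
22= 22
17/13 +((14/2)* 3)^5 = 53093330/13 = 4084102.31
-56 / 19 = -2.95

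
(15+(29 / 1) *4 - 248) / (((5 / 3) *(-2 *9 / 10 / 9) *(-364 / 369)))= -9963 / 28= -355.82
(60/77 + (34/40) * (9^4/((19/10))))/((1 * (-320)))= -8590629/936320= -9.17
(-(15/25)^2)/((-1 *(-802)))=-9/20050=-0.00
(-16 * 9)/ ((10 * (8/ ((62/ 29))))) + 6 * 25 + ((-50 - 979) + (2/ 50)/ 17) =-10881076/ 12325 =-882.85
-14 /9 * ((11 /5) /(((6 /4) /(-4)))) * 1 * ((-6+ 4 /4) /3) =-15.21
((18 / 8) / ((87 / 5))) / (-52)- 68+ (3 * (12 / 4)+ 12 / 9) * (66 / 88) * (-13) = -1017915 / 6032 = -168.75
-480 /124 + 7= 3.13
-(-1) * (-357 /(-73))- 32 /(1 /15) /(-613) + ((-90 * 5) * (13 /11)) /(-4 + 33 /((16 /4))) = -999650853 /8368063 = -119.46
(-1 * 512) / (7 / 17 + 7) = -4352 / 63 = -69.08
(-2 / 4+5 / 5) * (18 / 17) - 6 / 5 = -57 / 85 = -0.67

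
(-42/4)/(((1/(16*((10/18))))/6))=-560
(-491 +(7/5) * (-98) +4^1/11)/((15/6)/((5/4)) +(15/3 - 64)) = 34531/3135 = 11.01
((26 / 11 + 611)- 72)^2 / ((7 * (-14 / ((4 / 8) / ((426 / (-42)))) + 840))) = 35462025 / 952028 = 37.25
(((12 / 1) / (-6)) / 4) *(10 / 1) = -5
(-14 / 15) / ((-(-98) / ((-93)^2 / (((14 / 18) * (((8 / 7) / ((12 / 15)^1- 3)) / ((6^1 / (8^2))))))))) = 856251 / 44800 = 19.11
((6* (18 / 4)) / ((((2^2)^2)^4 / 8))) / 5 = 27 / 40960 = 0.00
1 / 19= 0.05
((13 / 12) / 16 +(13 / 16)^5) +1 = 4472599 / 3145728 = 1.42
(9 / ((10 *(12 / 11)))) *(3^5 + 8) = 207.08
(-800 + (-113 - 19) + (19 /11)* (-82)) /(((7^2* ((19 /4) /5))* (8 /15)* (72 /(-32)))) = 590500 /30723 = 19.22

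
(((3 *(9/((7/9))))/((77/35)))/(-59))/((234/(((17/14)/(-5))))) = 459/1653652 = 0.00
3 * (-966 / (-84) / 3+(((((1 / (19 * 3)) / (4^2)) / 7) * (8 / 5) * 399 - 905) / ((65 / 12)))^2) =17689459991 / 211250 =83737.09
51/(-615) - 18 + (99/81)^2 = -275462/16605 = -16.59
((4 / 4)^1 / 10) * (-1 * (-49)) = 49 / 10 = 4.90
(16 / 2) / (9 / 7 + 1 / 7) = 28 / 5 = 5.60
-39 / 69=-13 / 23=-0.57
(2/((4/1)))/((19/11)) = 11/38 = 0.29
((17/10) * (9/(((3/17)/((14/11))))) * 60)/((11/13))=946764/121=7824.50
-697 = -697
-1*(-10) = 10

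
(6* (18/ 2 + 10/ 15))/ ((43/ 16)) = 928/ 43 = 21.58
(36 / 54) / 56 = 1 / 84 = 0.01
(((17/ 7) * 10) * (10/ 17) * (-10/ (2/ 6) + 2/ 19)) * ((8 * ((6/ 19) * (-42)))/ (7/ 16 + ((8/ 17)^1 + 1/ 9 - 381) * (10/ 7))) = -83.45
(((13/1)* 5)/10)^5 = 371293/32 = 11602.91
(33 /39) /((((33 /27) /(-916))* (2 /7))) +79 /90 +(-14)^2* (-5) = -3742433 /1170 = -3198.66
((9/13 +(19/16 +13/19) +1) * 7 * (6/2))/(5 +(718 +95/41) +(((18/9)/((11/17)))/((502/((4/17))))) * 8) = 2232210519/21632702624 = 0.10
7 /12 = 0.58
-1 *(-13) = 13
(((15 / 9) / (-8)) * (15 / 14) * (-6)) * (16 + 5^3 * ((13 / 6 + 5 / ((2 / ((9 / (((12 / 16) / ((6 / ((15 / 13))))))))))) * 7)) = 20761775 / 112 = 185372.99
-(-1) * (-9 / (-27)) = 0.33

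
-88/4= -22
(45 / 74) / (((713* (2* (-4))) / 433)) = -0.05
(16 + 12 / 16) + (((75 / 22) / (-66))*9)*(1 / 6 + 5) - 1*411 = -383959 / 968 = -396.65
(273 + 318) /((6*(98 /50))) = 4925 /98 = 50.26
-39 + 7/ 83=-3230/ 83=-38.92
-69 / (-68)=69 / 68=1.01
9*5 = 45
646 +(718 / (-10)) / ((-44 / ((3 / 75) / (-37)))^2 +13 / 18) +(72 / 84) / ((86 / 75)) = 29022350841808553 / 44874314119565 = 646.75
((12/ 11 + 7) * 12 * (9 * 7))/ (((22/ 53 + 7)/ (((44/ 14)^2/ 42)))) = 1245288/ 6419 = 194.00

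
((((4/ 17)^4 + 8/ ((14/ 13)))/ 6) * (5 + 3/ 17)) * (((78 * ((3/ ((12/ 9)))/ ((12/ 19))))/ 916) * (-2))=-8853787371/ 2276030771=-3.89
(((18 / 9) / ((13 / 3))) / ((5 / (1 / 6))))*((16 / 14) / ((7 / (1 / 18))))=4 / 28665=0.00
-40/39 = -1.03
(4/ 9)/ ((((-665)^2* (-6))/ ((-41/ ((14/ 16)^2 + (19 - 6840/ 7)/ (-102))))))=89216/ 131975923275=0.00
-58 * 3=-174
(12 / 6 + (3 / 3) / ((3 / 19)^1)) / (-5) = -5 / 3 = -1.67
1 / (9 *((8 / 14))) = 7 / 36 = 0.19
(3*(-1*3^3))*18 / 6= -243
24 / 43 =0.56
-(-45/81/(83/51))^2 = -7225/62001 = -0.12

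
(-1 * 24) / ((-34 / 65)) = 780 / 17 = 45.88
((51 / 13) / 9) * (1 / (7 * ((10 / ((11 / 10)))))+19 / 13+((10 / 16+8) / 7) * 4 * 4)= 156111 / 16900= 9.24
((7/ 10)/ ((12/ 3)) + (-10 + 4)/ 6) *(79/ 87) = -869/ 1160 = -0.75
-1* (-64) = 64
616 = 616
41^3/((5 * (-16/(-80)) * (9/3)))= 68921/3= 22973.67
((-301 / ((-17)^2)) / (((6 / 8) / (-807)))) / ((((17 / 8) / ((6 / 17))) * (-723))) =-5182016 / 20128561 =-0.26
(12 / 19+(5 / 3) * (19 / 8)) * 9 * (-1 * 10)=-31395 / 76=-413.09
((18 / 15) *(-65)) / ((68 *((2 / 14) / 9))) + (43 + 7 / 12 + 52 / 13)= -5035 / 204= -24.68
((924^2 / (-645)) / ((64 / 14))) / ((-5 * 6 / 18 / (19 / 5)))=7097013 / 10750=660.19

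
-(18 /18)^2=-1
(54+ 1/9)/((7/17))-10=121.41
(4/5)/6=2/15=0.13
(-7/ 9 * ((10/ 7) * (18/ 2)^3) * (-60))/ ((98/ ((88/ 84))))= 519.53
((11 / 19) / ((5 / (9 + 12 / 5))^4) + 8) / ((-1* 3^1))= -9236369 / 1171875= -7.88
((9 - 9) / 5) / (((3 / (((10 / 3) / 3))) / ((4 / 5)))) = 0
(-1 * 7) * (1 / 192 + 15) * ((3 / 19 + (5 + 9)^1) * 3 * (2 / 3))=-2974.19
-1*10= -10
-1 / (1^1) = -1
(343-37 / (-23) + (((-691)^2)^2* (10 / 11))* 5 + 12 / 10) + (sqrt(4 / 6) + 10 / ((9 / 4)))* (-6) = 3932794818688394 / 3795-2* sqrt(6) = 1036309570136.97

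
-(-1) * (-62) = -62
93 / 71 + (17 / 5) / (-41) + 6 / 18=1.56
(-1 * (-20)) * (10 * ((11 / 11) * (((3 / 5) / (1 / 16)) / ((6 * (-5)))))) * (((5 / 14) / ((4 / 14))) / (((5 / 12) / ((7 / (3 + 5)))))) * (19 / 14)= -228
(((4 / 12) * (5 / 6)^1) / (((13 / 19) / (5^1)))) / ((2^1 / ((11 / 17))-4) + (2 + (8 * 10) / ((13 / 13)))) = 5225 / 208728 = 0.03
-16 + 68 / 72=-15.06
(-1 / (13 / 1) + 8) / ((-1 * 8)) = -103 / 104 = -0.99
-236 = -236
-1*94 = -94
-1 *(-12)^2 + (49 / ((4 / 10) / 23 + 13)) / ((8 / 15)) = -546673 / 3992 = -136.94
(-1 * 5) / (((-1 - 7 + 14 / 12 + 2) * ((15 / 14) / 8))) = 224 / 29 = 7.72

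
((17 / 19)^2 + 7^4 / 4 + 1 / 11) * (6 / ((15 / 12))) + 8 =57450026 / 19855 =2893.48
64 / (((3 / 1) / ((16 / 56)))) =128 / 21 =6.10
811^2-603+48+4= 657170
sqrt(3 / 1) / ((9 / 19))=3.66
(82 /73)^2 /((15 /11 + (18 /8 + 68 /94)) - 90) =-13905232 /944037679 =-0.01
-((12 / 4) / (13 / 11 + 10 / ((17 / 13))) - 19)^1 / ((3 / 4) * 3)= 123232 / 14859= 8.29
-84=-84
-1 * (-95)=95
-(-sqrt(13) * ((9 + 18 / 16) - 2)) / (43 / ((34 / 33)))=1105 * sqrt(13) / 5676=0.70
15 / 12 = 5 / 4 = 1.25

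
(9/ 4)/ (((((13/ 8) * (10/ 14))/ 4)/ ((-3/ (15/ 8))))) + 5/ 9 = -34663/ 2925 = -11.85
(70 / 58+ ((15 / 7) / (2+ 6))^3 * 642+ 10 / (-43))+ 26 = 4304566321 / 109496576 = 39.31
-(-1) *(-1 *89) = -89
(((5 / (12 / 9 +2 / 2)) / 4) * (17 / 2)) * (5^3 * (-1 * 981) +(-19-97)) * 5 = -156494775 / 56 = -2794549.55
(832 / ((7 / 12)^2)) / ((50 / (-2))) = -97.80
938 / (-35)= -134 / 5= -26.80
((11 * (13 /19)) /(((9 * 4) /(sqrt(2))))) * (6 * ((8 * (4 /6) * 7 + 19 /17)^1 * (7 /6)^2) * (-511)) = -7021511497 * sqrt(2) /209304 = -47442.56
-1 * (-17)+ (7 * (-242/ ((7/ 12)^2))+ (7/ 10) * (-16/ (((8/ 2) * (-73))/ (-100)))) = -2537177/ 511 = -4965.12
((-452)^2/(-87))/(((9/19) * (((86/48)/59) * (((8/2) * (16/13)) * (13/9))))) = -28628098/1247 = -22957.58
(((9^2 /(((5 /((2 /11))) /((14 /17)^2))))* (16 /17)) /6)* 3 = 254016 /270215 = 0.94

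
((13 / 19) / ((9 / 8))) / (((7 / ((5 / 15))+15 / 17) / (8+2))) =0.28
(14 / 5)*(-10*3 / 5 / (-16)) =1.05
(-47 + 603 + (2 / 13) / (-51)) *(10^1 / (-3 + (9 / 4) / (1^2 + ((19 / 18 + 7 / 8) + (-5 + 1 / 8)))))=-258038200 / 192933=-1337.45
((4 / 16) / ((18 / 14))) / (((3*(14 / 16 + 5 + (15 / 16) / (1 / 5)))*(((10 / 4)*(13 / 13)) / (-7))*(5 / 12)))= -1568 / 38025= -0.04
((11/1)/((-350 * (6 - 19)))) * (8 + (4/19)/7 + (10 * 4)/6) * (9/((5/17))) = 1644852/1512875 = 1.09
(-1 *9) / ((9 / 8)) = -8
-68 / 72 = -17 / 18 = -0.94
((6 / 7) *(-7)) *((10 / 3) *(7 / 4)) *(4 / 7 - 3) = 85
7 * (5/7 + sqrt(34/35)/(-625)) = 5 - sqrt(1190)/3125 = 4.99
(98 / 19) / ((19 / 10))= 980 / 361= 2.71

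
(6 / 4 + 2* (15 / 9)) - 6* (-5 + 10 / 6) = 149 / 6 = 24.83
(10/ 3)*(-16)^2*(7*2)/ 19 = 628.77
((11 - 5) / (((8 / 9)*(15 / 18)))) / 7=81 / 70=1.16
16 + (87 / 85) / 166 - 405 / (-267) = 22005233 / 1255790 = 17.52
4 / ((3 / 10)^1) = 40 / 3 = 13.33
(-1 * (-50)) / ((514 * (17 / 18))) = 450 / 4369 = 0.10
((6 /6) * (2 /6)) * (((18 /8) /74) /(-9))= -1 /888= -0.00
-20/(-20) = 1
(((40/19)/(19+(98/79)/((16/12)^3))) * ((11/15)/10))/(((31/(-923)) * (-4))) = 25666784/436051425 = 0.06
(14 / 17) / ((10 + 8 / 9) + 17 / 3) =126 / 2533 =0.05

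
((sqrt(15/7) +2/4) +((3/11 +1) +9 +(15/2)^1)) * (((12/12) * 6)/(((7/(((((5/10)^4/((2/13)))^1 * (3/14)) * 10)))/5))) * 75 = 219375 * sqrt(105)/5488 +44094375/8624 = 5522.59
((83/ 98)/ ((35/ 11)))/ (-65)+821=183041037/ 222950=821.00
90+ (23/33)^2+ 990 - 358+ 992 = 1867075/1089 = 1714.49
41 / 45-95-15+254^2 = 2898311 / 45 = 64406.91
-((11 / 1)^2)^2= -14641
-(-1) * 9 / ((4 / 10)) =45 / 2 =22.50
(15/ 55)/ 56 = 3/ 616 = 0.00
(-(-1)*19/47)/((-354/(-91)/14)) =12103/8319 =1.45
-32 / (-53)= 32 / 53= 0.60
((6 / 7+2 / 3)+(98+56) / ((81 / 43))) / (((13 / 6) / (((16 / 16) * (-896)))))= -12087808 / 351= -34438.20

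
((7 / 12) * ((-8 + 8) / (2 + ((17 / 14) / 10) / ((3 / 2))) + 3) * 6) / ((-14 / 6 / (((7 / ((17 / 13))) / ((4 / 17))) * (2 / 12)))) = -273 / 16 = -17.06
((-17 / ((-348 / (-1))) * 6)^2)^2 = 83521 / 11316496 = 0.01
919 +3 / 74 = 68009 / 74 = 919.04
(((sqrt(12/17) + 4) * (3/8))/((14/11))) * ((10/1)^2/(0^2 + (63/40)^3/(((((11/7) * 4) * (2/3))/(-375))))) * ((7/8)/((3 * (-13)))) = 774400 * sqrt(51)/3481404381 + 1548800/204788493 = 0.01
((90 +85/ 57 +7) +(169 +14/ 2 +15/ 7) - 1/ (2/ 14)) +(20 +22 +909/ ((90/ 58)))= 1790381/ 1995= 897.43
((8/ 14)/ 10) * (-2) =-4/ 35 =-0.11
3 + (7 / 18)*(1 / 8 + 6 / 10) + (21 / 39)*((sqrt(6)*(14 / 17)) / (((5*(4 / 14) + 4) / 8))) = 2744*sqrt(6) / 4199 + 2363 / 720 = 4.88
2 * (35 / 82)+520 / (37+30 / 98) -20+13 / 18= -1512769 / 337266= -4.49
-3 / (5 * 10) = -3 / 50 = -0.06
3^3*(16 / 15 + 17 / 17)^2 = 2883 / 25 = 115.32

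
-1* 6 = -6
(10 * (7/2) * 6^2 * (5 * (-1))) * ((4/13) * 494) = -957600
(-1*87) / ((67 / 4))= -5.19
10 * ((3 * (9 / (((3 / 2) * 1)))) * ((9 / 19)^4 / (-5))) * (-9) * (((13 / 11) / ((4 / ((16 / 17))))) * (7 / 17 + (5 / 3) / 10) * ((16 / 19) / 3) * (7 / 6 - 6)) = -28019774016 / 7871518721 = -3.56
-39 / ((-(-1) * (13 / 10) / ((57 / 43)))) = -1710 / 43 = -39.77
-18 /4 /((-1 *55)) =9 /110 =0.08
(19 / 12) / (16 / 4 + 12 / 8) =19 / 66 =0.29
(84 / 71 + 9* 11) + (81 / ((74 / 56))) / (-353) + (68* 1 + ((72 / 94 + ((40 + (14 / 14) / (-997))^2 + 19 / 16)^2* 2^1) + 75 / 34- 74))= 480453348534328389449326981525 / 93707027204364196222592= 5127185.90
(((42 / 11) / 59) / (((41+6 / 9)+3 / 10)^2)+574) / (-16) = -295241961203 / 8229740552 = -35.88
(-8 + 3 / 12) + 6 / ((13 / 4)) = -307 / 52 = -5.90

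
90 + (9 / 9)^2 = 91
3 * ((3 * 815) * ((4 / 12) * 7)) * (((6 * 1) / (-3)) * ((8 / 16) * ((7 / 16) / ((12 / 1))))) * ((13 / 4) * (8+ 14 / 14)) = -4672395 / 256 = -18251.54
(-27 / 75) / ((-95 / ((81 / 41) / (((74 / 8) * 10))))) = 1458 / 18014375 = 0.00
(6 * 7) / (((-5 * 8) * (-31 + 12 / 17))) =357 / 10300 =0.03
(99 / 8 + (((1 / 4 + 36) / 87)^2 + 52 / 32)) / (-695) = -2041 / 100080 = -0.02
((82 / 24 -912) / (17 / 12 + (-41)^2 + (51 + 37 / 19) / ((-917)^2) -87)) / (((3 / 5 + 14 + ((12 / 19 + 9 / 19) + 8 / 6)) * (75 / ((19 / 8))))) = -62884771368853 / 59413663133462080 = -0.00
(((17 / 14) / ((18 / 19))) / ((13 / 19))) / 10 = 6137 / 32760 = 0.19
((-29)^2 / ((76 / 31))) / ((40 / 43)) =1121053 / 3040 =368.77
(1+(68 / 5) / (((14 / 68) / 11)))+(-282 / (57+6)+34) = 79501 / 105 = 757.15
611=611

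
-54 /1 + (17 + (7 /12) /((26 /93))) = -3631 /104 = -34.91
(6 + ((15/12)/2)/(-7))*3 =993/56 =17.73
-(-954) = 954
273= 273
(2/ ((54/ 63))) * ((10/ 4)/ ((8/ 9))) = 6.56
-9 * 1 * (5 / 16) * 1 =-45 / 16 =-2.81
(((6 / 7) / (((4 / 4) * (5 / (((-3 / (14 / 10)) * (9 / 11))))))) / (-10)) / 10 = 81 / 26950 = 0.00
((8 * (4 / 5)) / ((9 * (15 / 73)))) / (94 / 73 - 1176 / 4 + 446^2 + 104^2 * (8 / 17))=724744 / 42661357425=0.00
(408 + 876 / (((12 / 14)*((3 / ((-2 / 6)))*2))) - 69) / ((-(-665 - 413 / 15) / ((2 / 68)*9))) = 9525 / 88298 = 0.11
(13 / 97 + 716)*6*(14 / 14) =416790 / 97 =4296.80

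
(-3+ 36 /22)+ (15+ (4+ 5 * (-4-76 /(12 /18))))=-6296 /11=-572.36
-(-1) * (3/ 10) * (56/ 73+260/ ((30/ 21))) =20013/ 365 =54.83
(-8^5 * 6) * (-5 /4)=245760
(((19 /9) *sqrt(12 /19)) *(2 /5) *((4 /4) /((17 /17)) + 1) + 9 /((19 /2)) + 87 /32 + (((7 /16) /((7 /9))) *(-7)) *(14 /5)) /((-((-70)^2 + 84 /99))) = 738243 /491653120 - 11 *sqrt(57) /303240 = 0.00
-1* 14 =-14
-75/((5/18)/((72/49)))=-19440/49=-396.73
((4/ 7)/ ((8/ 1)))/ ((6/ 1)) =0.01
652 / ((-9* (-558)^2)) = -163 / 700569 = -0.00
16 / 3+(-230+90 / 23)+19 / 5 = -74849 / 345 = -216.95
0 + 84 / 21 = 4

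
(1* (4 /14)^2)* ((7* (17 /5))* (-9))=-612 /35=-17.49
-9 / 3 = -3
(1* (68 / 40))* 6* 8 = 408 / 5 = 81.60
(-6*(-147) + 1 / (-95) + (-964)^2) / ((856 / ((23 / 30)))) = 2032438907 / 2439600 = 833.10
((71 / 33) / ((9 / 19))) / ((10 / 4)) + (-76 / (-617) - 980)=-896142574 / 916245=-978.06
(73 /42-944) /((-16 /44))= 435325 /168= 2591.22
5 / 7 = 0.71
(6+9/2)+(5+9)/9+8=361/18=20.06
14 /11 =1.27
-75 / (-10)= 15 / 2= 7.50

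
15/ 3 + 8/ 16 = 11/ 2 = 5.50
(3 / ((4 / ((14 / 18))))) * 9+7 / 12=35 / 6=5.83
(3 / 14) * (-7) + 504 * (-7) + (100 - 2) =-6863 / 2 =-3431.50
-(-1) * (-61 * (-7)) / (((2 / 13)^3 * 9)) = 938119 / 72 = 13029.43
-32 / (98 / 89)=-1424 / 49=-29.06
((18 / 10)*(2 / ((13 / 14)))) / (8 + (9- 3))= 18 / 65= 0.28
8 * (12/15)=32/5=6.40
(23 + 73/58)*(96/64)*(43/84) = 8643/464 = 18.63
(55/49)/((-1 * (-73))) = 55/3577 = 0.02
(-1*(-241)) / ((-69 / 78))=-6266 / 23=-272.43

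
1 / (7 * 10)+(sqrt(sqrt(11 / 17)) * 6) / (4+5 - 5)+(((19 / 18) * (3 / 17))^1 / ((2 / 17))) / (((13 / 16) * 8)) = 352 / 1365+3 * 11^(1 / 4) * 17^(3 / 4) / 34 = 1.60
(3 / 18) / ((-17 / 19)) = -19 / 102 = -0.19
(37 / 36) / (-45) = -37 / 1620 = -0.02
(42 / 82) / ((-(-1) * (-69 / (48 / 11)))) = -336 / 10373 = -0.03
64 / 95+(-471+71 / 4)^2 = 312263079 / 1520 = 205436.24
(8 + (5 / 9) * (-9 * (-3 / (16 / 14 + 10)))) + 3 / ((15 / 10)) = 295 / 26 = 11.35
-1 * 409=-409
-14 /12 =-7 /6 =-1.17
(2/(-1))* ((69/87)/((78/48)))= -368/377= -0.98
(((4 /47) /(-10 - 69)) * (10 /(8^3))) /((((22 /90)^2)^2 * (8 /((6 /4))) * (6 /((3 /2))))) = -61509375 /222666887168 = -0.00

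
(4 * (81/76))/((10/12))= 486/95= 5.12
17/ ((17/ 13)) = 13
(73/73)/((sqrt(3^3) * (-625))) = -sqrt(3)/5625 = -0.00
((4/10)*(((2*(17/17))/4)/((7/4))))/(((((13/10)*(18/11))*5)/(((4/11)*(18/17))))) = 32/7735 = 0.00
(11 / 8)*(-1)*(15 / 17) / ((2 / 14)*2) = -1155 / 272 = -4.25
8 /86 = 4 /43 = 0.09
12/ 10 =6/ 5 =1.20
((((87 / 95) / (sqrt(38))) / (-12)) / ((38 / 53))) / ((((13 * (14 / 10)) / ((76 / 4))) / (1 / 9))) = -1537 * sqrt(38) / 4730544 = -0.00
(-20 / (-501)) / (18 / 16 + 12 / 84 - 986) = -224 / 5525529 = -0.00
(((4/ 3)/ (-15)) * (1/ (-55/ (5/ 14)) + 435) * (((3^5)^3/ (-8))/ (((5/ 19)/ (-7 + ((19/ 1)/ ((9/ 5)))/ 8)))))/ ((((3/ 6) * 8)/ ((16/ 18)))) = -10246409208477/ 30800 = -332675623.65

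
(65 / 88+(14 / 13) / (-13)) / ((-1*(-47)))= 0.01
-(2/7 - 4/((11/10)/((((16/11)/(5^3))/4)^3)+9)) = -0.29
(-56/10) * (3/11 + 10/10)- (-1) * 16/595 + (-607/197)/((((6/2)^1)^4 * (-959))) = -101592289903/14308083405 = -7.10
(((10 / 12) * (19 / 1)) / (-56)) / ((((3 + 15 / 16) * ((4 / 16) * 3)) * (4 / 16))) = -1520 / 3969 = -0.38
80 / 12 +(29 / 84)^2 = 47881 / 7056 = 6.79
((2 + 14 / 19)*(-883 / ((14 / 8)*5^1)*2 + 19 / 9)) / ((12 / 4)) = -3271372 / 17955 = -182.20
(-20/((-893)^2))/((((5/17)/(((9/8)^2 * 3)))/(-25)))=103275/12759184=0.01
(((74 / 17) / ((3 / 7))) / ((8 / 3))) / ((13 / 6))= 777 / 442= 1.76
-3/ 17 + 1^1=14/ 17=0.82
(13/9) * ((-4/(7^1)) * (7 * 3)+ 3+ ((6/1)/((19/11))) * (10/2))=689/57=12.09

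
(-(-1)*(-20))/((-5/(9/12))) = 3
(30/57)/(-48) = -5/456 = -0.01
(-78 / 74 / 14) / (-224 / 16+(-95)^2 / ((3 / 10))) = -117 / 46727744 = -0.00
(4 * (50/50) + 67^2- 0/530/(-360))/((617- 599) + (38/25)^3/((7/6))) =491421875/2297982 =213.85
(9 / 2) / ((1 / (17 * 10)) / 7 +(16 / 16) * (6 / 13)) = 69615 / 7153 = 9.73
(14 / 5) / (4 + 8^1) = 7 / 30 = 0.23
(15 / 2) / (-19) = -0.39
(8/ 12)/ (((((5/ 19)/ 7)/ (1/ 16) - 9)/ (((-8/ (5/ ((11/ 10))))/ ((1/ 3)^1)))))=11704/ 27925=0.42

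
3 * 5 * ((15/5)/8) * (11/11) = 45/8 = 5.62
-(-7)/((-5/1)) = -7/5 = -1.40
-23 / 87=-0.26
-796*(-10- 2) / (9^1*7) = 3184 / 21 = 151.62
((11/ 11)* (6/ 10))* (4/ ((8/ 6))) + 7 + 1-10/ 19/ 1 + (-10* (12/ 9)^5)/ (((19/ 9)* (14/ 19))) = -319891/ 17955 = -17.82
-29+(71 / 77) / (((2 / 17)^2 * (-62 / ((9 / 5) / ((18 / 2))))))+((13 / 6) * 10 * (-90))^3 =-707972267789439 / 95480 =-7414875029.21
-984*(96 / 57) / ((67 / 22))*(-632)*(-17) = -7442755584 / 1273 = -5846626.54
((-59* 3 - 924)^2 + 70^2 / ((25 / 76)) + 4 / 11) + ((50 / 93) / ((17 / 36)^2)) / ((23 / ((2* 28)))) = 2781385321647 / 2266627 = 1227103.23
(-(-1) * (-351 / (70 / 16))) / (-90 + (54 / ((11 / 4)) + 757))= -0.12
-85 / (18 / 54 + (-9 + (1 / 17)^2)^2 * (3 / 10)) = -21297855 / 6167521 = -3.45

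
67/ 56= 1.20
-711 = -711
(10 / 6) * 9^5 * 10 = 984150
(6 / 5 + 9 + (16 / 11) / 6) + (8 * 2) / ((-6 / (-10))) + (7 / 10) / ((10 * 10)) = 408277 / 11000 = 37.12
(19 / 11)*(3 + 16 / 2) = 19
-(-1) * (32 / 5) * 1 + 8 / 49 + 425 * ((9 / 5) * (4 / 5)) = 151548 / 245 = 618.56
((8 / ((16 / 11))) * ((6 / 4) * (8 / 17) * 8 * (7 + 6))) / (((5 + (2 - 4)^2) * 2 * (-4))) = -286 / 51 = -5.61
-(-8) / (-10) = -4 / 5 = -0.80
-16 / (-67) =16 / 67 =0.24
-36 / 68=-9 / 17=-0.53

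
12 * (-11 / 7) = -132 / 7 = -18.86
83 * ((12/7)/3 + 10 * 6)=35192/7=5027.43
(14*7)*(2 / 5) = 196 / 5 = 39.20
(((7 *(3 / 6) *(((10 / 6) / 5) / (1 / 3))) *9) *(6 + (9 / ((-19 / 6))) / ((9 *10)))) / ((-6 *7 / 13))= -22113 / 380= -58.19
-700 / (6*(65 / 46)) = -3220 / 39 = -82.56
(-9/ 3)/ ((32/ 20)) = -15/ 8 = -1.88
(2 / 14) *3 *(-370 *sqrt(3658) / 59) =-162.55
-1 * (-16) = 16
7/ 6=1.17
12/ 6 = 2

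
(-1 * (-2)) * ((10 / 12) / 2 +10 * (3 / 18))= 25 / 6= 4.17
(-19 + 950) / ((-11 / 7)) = -6517 / 11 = -592.45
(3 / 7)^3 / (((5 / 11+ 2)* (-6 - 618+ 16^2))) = -11 / 126224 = -0.00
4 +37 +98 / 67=2845 / 67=42.46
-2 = -2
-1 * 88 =-88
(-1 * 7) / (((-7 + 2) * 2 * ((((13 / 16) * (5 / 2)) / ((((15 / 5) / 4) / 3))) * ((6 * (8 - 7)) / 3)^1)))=14 / 325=0.04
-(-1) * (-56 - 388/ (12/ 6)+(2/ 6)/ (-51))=-38251/ 153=-250.01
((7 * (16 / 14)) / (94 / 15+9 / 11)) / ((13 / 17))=22440 / 15197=1.48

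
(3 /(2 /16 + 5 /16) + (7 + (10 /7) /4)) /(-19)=-199 /266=-0.75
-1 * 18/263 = -18/263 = -0.07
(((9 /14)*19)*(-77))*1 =-1881 /2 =-940.50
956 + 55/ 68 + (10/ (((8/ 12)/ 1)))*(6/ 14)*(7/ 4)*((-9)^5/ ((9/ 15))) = -18805603/ 17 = -1106211.94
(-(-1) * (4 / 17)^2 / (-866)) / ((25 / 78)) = -624 / 3128425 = -0.00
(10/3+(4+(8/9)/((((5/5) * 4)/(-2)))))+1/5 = 319/45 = 7.09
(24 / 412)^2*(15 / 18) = 30 / 10609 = 0.00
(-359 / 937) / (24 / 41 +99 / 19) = -279661 / 4230555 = -0.07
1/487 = 0.00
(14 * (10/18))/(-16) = -35/72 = -0.49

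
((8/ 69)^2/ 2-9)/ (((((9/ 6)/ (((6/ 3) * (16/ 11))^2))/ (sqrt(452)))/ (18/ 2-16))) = 1227649024 * sqrt(113)/ 1728243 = 7551.07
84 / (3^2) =28 / 3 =9.33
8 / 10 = 4 / 5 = 0.80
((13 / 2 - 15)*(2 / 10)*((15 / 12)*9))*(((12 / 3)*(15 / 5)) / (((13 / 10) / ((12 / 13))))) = -27540 / 169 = -162.96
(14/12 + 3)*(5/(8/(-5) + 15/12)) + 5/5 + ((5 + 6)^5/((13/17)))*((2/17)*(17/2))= 210546.63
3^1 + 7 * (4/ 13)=67/ 13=5.15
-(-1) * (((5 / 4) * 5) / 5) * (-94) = -235 / 2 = -117.50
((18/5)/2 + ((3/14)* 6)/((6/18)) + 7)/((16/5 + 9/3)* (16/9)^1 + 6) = 3987/5362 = 0.74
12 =12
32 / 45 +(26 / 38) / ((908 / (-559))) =225049 / 776340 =0.29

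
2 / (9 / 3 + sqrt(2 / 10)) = 0.58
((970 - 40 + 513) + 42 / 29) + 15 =42324 / 29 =1459.45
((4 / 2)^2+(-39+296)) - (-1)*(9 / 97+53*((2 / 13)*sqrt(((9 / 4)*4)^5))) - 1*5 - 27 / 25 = 70502428 / 31525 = 2236.40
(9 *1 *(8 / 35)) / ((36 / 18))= 36 / 35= 1.03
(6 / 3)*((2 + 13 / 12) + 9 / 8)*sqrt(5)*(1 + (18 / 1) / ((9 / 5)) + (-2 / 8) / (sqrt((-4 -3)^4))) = 217655*sqrt(5) / 2352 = 206.93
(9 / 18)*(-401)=-401 / 2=-200.50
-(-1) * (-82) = -82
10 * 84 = 840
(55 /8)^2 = 3025 /64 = 47.27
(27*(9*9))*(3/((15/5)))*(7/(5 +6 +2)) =15309/13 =1177.62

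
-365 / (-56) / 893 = 365 / 50008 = 0.01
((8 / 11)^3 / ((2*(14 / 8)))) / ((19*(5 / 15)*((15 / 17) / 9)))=0.18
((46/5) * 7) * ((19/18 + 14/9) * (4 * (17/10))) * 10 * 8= 4116448/45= 91476.62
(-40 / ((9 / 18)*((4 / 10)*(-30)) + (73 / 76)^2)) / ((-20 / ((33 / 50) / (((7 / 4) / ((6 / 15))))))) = -0.06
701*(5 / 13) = 3505 / 13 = 269.62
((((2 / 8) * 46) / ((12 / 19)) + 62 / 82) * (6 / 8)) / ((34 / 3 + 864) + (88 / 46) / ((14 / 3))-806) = 9013263 / 44196032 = 0.20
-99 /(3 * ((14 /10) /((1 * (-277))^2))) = -12660285 /7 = -1808612.14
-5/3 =-1.67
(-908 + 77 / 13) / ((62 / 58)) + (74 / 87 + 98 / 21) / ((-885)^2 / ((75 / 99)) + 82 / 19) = -38746171850887 / 45914401351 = -843.88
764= 764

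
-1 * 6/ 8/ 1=-3/ 4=-0.75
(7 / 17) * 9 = 63 / 17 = 3.71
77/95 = 0.81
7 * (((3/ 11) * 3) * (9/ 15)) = 189/ 55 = 3.44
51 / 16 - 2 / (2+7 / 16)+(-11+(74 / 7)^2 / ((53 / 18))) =47516393 / 1620528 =29.32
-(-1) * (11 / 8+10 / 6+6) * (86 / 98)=1333 / 168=7.93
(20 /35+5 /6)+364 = 15347 /42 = 365.40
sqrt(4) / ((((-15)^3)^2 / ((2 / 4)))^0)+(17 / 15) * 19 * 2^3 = 2614 / 15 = 174.27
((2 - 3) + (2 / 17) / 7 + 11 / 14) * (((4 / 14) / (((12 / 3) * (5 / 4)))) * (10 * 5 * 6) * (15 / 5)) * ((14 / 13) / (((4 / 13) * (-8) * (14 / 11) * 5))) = 4653 / 6664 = 0.70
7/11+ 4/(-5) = -9/55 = -0.16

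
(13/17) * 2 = 26/17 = 1.53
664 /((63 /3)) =664 /21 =31.62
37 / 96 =0.39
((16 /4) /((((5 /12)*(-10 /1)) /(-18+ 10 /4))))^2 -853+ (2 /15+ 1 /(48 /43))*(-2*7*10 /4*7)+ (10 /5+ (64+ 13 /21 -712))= -107037867 /70000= -1529.11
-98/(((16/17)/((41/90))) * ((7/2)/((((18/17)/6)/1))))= -287/120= -2.39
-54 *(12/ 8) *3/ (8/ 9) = -2187/ 8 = -273.38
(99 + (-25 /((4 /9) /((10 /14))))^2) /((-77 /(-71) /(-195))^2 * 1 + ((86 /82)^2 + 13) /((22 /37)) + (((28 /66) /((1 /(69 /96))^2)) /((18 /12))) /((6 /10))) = 228529092757926589200 /3195490706011500323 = 71.52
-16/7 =-2.29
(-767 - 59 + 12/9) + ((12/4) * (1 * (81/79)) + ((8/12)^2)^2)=-5256095/6399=-821.39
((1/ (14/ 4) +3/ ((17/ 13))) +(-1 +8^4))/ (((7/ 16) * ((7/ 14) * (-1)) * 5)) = -15603584/ 4165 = -3746.36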